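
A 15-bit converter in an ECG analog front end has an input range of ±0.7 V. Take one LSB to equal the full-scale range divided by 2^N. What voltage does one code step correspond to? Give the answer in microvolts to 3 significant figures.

42.7 µV

Span: 0.7 V − (-0.7 V) = 1.4 V.
There are 2^15 = 32768 steps.
LSB = 1.4 V ÷ 2^15 = 1.4/32768 V = 42.7 µV.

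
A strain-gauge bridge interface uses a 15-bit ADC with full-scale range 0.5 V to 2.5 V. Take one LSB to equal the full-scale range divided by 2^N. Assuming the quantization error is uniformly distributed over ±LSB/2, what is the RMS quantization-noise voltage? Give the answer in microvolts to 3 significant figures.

17.6 µV

Range = 2.5 − (0.5) = 2 V.
LSB = 2 V / 2^15 = 61.035 µV.
RMS of a uniform error over width LSB is LSB/√12 = 17.6 µV.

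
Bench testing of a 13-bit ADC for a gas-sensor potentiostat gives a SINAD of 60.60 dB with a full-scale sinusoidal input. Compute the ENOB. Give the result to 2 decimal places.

ENOB = (60.60 − 1.76)/6.02 = 9.7741 bits.

9.77 bits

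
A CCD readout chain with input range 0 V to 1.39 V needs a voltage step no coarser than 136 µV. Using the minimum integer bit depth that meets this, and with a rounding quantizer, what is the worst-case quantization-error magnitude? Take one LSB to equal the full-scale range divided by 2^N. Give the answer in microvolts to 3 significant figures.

Range is 1.39 V.
1.39 V / 136 µV = 10220. Since 2^13 = 8192 and 2^14 = 16384, N = 14.
One LSB is 1.39 V / 16384 = 84.839 µV.
|e|_max = LSB/2 = 42.4 µV.

42.4 µV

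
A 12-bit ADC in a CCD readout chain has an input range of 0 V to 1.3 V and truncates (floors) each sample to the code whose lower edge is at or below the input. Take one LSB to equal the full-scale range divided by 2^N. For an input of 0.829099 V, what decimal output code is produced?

Span = 1.3 V. LSB = 1.3 V / 2^12 ≈ 317.4 µV.
V_in − V_min = 0.829099 − (0) = 0.829099 V.
Divide by LSB: 0.829099 × 4096/1.3 = 2612.2996.
Truncating gives code 2612.

2612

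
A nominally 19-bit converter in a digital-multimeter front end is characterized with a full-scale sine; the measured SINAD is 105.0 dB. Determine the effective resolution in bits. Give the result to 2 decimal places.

ENOB = (105.0 − 1.76)/6.02 = 17.1495 bits.

17.15 bits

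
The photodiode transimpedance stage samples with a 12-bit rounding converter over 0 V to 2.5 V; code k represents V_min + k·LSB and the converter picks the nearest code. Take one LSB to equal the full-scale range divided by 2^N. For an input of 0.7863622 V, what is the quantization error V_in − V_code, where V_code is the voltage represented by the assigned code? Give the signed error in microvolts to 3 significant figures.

V_FS = 2.5 V. LSB = 2.5 V / 2^12 ≈ 0.6104 mV.
Position in LSBs: (0.7863622 − (0)) × 4096/2.5 = 1288.3758; rounding gives k = 1288.
V_code = V_min + k × range/2^12 = 0 + 1288 × 2.5/4096 = 0.7861328125 V.
Error = V_in − V_code = 0.7863622 − (0.7861328125) = +229 µV.

+229 µV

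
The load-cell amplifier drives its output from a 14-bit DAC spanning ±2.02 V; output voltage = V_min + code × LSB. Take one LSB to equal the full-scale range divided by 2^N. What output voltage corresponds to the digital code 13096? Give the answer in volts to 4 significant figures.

Span: 2.02 V − (-2.02 V) = 4.04 V. LSB = 4.04 V / 2^14.
Output = V_min + (13096/16384) × range = -2.02 + 0.799316 × 4.04 V
      = -2.02 + 3.22924 = 1.20924 V.

1.209 V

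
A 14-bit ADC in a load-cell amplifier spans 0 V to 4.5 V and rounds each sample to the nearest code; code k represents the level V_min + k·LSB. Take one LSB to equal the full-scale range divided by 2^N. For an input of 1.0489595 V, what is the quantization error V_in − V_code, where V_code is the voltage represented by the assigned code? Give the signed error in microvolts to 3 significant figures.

+39.8 µV

Span = 4.5 V. LSB = 4.5 V / 2^14 ≈ 274.7 µV.
(1.0489595 − (0)) / LSB = 1.0489595 × 16384/4.5 = 3819.1450. Nearest integer: k = 3819.
V_code = 0 + (3819/16384) × 4.5 = 1.0489196777 V.
V_in − V_code = 1.0489595 − (1.0489196777) = +39.8 µV.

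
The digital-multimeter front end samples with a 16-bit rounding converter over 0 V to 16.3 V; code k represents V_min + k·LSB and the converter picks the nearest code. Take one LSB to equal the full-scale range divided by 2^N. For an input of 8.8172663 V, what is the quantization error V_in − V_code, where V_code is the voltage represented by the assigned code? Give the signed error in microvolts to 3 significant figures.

−44.8 µV

V_FS = 16.3 V. LSB = 16.3 V / 2^16 ≈ 248.7 µV.
(8.8172663 − (0)) / LSB = 8.8172663 × 65536/16.3 = 35450.8199. Nearest integer: k = 35451.
V_code = V_min + k × range/2^16 = 0 + 35451 × 16.3/65536 = 8.8173110962 V.
e = 8.8172663 − (8.8173110962) = −44.8 µV.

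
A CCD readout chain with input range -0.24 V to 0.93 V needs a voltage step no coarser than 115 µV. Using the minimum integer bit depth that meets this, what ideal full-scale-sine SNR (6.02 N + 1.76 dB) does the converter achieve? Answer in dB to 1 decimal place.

86.0 dB

Range = 0.93 − (-0.24) = 1.17 V.
Need 2^N ≥ 1.17 V / 115 µV = 10170 → N_min = 14.
SNR = 6.02 × 14 + 1.76 = 86.04 dB.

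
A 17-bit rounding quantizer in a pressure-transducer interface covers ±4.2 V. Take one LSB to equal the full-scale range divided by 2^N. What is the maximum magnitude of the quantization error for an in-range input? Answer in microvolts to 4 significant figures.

32.04 µV

Span: 4.2 V − (-4.2 V) = 8.4 V.
Step size = 8.4/131072 V = 64.0869 µV.
A rounding quantizer has |error| ≤ LSB/2 = 32.04 µV.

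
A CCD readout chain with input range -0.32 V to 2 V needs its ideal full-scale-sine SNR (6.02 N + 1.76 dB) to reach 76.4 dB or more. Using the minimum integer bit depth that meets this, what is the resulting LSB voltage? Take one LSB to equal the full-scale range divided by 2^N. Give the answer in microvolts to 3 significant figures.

Span: 2 V − (-0.32 V) = 2.32 V.
Solving 6.02 N ≥ 76.4 − 1.76: N ≥ 12.399. Round up → N = 13.
Step size = 2.32/8192 V = 283 µV.

283 µV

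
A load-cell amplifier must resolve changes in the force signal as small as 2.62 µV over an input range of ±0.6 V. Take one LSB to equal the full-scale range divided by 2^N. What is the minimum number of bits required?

Full-scale range = 0.6 V − (-0.6 V) = 1.2 V.
Need 2^N ≥ 1.2 V / 2.62 µV = 458000 → N_min = 19.

19 bits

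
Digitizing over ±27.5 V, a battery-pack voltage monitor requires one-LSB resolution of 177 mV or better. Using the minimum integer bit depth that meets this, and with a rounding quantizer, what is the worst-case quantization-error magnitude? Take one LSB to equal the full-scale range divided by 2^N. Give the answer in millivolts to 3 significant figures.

53.7 mV

The full-scale span is 27.5 − (-27.5) = 55 V.
55 V / 177 mV = 310.7. Since 2^8 = 256 and 2^9 = 512, N = 9.
LSB = 55 V / 2^9 = 107.42 mV.
Half an LSB is 53.7 mV.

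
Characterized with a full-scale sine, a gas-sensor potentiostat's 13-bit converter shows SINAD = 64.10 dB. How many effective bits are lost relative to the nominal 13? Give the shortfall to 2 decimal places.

2.64 bits

Effective bits = (64.10 − 1.76)/6.02 = 10.3555.
Shortfall = 13 − 10.3555 = 2.6445 bits.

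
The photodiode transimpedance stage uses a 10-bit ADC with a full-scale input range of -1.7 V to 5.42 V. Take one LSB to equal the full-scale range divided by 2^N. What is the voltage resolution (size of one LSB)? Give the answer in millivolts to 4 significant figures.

6.953 mV

Range = 5.42 − (-1.7) = 7.12 V.
There are 2^10 = 1024 steps.
One LSB is 7.12 V / 1024 = 6.953 mV.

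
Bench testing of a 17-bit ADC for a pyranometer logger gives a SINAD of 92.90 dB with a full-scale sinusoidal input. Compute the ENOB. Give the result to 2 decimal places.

(92.90 − 1.76) / 6.02 = 91.14/6.02 = 15.1395 effective bits.

15.14 bits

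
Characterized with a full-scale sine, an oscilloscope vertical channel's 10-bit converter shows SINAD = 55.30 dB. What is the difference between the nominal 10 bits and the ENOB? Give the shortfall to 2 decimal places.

ENOB = (SINAD − 1.76)/6.02 = (55.30 − 1.76)/6.02 = 8.8937 bits.
Shortfall = 10 − 8.8937 = 1.1063 bits.

1.11 bits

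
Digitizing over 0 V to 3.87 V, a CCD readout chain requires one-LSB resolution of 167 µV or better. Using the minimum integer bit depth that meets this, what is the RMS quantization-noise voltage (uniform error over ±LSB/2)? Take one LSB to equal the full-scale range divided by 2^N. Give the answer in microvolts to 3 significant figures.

34.1 µV

Full-scale range = 3.87 V.
Levels needed ≥ 3.87/167 µV = 23170. 2^15 = 32768 suffices, so N_min = 15.
Step size = 3.87/32768 V = 118.10 µV.
V_rms = LSB/√12 = 34.1 µV.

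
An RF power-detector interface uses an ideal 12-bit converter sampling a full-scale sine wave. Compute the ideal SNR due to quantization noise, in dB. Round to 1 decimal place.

6.02(12) + 1.76 = 72.24 + 1.76 = 74.00 dB.

74.0 dB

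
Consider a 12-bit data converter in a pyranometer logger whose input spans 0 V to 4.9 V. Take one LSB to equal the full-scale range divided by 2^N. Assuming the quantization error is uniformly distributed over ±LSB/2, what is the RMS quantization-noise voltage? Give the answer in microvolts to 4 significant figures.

345.3 µV

Span = 4.9 V.
Step size = 4.9/4096 V = 1.19629 mV.
For a uniform distribution on [−LSB/2, +LSB/2], V_rms = LSB/√12 = 1.19629 mV/3.4641 = 345.3 µV.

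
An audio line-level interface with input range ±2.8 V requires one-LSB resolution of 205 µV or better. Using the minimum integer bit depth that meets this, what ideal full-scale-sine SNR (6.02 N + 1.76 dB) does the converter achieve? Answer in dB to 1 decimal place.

Full-scale range = 2.8 V − (-2.8 V) = 5.6 V.
Required number of levels: 5.6/205 µV = 27317; smallest N with 2^N ≥ that is 15.
SNR = 6.02 × 15 + 1.76 = 92.06 dB.

92.1 dB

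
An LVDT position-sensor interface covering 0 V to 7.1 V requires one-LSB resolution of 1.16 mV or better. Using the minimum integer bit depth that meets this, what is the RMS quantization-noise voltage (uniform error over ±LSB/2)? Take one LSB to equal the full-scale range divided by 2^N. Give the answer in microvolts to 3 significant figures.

Full-scale range = 7.1 V.
Levels needed ≥ 7.1/1.16 mV = 6121. 2^13 = 8192 suffices, so N_min = 13.
LSB = 7.1 V ÷ 2^13 = 7.1/8192 V = 0.86670 mV.
V_rms = LSB/√12 = 250 µV.

250 µV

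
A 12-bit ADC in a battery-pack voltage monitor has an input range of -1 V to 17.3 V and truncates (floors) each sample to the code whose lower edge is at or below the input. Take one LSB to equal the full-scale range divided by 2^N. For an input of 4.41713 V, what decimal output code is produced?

1212

The full-scale span is 17.3 − (-1) = 18.3 V. LSB = 18.3 V / 2^12 ≈ 4.468 mV.
(V_in − V_min) × 2^12/range = (4.41713 − (-1)) × 4096/18.3 = 1212.490.
Floor → code = 1212.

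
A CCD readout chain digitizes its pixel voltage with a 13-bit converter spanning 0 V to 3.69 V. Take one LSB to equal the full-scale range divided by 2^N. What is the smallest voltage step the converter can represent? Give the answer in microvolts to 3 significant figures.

Range is 3.69 V.
2^13 = 8192 levels.
One LSB is 3.69 V / 8192 = 450 µV.

450 µV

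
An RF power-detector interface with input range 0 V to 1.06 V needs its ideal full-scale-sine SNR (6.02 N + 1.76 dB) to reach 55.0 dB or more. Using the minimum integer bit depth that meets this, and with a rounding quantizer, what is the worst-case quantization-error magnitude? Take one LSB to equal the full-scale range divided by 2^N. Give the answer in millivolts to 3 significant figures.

V_FS = 1.06 V.
Solving 6.02 N ≥ 55.0 − 1.76: N ≥ 8.844. Round up → N = 9.
LSB = 1.06 V / 2^9 = 2.0703 mV.
Max error for round-to-nearest is LSB/2 = 1.04 mV.

1.04 mV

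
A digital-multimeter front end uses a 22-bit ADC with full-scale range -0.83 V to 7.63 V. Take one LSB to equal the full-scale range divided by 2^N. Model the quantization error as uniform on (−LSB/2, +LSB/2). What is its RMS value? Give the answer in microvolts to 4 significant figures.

Range = 7.63 − (-0.83) = 8.46 V.
LSB = 8.46 V ÷ 2^22 = 8.46/4194304 V = 2.01702 µV.
σ_q = LSB/√12 = 2.01702 µV/3.4641 = 0.5823 µV.

0.5823 µV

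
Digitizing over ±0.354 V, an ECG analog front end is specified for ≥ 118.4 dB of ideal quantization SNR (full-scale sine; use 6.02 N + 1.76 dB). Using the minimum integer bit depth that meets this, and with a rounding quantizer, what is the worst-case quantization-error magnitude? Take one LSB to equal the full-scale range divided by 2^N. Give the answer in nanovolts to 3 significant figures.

Range = 0.354 − (-0.354) = 0.708 V.
N ≥ (118.4 − 1.76)/6.02 = 19.375 → N_min = 20.
LSB = 0.708 V ÷ 2^20 = 0.708/1048576 V = 0.67520 µV.
Half an LSB is 338 nV.

338 nV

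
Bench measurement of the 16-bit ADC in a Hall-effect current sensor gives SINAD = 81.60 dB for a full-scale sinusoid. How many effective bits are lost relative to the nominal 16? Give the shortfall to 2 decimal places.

2.74 bits

Effective bits = (81.60 − 1.76)/6.02 = 13.2625.
Shortfall = 16 − 13.2625 = 2.7375 bits.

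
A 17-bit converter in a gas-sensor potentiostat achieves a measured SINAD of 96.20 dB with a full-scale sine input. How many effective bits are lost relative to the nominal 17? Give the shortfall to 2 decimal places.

N_eff = (96.20 − 1.76)/6.02 = 15.6877 bits.
17 − 15.6877 = 1.31 bits below nominal.

1.31 bits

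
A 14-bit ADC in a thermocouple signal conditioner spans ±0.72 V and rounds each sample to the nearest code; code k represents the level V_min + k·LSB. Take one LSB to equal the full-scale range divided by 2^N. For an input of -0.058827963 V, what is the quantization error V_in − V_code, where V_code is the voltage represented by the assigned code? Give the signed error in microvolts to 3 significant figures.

−29.1 µV

The full-scale span is 0.72 − (-0.72) = 1.44 V. LSB = 1.44 V / 2^14 ≈ 87.89 µV.
(V_in − V_min)/LSB = (-0.058827963 − (-0.72)) × 16384/1.44 = 7522.6685 → nearest code k = 7523.
Reconstructed level: -0.72 + 7523 × 1.44/16384 V = -0.058798828125 V.
e = -0.058827963 − (-0.058798828125) = −29.1 µV.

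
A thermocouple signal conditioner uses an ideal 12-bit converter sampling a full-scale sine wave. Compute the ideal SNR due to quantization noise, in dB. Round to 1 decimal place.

74.0 dB

6.02(12) + 1.76 = 72.24 + 1.76 = 74.00 dB.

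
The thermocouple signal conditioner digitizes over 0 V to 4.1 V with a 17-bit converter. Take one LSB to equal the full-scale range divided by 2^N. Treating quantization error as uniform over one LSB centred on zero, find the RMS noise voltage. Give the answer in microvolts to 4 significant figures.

Span = 4.1 V.
One LSB is 4.1 V / 131072 = 31.2805 µV.
σ_q = LSB/√12 = 31.2805 µV/3.4641 = 9.030 µV.

9.030 µV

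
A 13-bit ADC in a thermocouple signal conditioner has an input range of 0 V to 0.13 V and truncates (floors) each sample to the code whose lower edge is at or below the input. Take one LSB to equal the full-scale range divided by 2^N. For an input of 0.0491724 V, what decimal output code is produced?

3098

Full-scale range = 0.13 V. LSB = 0.13 V / 2^13 ≈ 15.87 µV.
(V_in − V_min) × 2^13/range = (0.0491724 − (0)) × 8192/0.13 = 3098.618.
Floor → code = 3098.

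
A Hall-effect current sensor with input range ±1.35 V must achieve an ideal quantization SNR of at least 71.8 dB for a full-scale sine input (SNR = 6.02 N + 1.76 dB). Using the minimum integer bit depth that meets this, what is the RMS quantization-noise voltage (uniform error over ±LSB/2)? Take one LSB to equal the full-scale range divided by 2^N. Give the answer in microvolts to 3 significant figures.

Range = 1.35 − (-1.35) = 2.7 V.
N ≥ (71.8 − 1.76)/6.02 = 11.635 → N_min = 12.
LSB = 2.7 V ÷ 2^12 = 2.7/4096 V = 0.65918 mV.
σ_q = LSB/√12 = 0.65918 mV/3.4641 = 190 µV.

190 µV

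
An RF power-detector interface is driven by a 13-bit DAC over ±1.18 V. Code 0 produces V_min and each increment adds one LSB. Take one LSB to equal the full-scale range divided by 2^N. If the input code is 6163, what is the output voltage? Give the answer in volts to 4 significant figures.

Range = 1.18 − (-1.18) = 2.36 V. LSB = 2.36 V / 2^13.
V_out = V_min + code × LSB = -1.18 V + 6163 × 2.36 V / 8192
      = -1.18 V + 1.77547 V = 0.595474 V.

0.5955 V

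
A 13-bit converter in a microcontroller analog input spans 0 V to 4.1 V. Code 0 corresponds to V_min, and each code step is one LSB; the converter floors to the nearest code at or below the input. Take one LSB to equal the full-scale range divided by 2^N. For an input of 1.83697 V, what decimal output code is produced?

V_FS = 4.1 V. LSB = 4.1 V / 2^13 ≈ 0.5005 mV.
V_in − V_min = 1.83697 − (0) = 1.83697 V.
Divide by LSB: 1.83697 × 8192/4.1 = 3670.3557.
Truncating gives code 3670.

3670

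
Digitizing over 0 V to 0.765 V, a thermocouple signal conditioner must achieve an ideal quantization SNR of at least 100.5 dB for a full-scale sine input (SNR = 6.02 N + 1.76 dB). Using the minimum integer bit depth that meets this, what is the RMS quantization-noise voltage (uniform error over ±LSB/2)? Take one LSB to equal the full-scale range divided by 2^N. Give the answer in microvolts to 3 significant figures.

V_FS = 0.765 V.
Solving 6.02 N ≥ 100.5 − 1.76: N ≥ 16.402. Round up → N = 17.
LSB = 0.765 V ÷ 2^17 = 0.765/131072 V = 5.8365 µV.
V_rms = LSB/√12 = 1.68 µV.

1.68 µV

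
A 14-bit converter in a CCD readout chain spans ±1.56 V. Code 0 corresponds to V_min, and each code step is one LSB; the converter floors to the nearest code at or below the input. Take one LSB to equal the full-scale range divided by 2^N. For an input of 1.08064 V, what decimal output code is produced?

13866

The full-scale span is 1.56 − (-1.56) = 3.12 V. LSB = 3.12 V / 2^14 ≈ 190.4 µV.
code = ⌊(V_in − V_min)/LSB⌋ = ⌊(V_in − V_min) × 2^14 / range⌋
     = ⌊(1.08064 − (-1.56)) × 16384 / 3.12⌋ = ⌊2.64064 × 16384/3.12⌋
     = ⌊13866.745⌋ = 13866.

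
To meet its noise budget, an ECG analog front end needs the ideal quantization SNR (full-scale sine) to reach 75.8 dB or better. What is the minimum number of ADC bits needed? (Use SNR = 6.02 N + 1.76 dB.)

6.02 N + 1.76 ≥ 75.8 gives N ≥ 12.299, so the minimum integer is 13.

13 bits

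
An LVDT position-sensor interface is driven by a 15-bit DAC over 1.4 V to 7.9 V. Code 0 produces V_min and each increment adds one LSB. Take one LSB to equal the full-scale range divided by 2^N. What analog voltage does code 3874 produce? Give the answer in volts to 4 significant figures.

Range = 7.9 − (1.4) = 6.5 V. LSB = 6.5 V / 2^15.
V_out = 1.4 + 3874 × (6.5/32768) V
      = 1.4 + 0.768463 = 2.16846 V.

2.168 V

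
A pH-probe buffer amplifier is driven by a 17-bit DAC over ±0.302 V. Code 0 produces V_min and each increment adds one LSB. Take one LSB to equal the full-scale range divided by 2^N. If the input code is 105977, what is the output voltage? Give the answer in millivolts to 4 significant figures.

186.4 mV

The full-scale span is 0.302 − (-0.302) = 0.604 V. LSB = 0.604 V / 2^17.
V_out = V_min + code × LSB = -0.302 V + 105977 × 0.604 V / 131072
      = -0.302 + 0.488358 = 0.186358 V.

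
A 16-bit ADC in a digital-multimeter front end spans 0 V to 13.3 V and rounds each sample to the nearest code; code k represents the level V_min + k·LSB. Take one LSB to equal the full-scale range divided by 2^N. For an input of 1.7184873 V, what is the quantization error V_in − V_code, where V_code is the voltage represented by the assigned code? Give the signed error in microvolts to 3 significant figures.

−24.7 µV

V_FS = 13.3 V. LSB = 13.3 V / 2^16 ≈ 202.9 µV.
Position in LSBs: (1.7184873 − (0)) × 65536/13.3 = 8467.8785; rounding gives k = 8468.
Reconstructed level: 0 + 8468 × 13.3/65536 V = 1.7185119629 V.
V_in − V_code = 1.7184873 − (1.7185119629) = −24.7 µV.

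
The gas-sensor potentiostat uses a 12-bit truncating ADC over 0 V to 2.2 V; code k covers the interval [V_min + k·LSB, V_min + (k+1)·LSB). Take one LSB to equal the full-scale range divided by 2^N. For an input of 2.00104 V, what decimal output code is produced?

Full-scale range = 2.2 V. LSB = 2.2 V / 2^12 ≈ 0.5371 mV.
code = ⌊(V_in − V_min)/LSB⌋ = ⌊(V_in − V_min) × 2^12 / range⌋
     = ⌊(2.00104 − (0)) × 4096 / 2.2⌋ = ⌊2.00104 × 4096/2.2⌋
     = ⌊3725.573⌋ = 3725.

3725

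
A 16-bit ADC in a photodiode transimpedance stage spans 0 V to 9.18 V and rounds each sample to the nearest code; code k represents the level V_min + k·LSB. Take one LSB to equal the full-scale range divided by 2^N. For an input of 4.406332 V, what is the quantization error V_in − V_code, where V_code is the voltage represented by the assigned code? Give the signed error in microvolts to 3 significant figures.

V_FS = 9.18 V. LSB = 9.18 V / 2^16 ≈ 140.1 µV.
(V_in − V_min)/LSB = (4.406332 − (0)) × 65536/9.18 = 31456.7945 → nearest code k = 31457.
Reconstructed level: 0 + 31457 × 9.18/65536 V = 4.4063607788 V.
e = 4.406332 − (4.4063607788) = −28.8 µV.

−28.8 µV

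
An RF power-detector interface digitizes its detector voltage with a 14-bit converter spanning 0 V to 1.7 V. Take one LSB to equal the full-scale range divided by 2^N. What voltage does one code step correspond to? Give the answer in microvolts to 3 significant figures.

104 µV

Full-scale range = 1.7 V.
2^14 = 16384 levels.
LSB = 1.7 V / 2^14 = 104 µV.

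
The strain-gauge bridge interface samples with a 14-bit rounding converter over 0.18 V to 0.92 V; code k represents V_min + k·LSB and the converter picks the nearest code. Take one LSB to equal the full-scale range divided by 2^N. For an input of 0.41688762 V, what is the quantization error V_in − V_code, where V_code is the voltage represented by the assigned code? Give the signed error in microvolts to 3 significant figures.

−8.13 µV

Full-scale range = 0.92 V − (0.18 V) = 0.74 V. LSB = 0.74 V / 2^14 ≈ 45.17 µV.
Position in LSBs: (0.41688762 − (0.18)) × 16384/0.74 = 5244.8200; rounding gives k = 5245.
V_code = 0.18 + (5245/16384) × 0.74 = 0.41689575195 V.
V_in − V_code = 0.41688762 − (0.41689575195) = −8.13 µV.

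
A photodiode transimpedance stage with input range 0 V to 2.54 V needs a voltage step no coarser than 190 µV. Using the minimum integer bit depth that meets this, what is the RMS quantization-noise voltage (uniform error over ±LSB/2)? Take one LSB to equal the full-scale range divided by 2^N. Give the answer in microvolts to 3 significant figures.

44.8 µV

Span = 2.54 V.
Required number of levels: 2.54/190 µV = 13368; smallest N with 2^N ≥ that is 14.
LSB = 2.54 V ÷ 2^14 = 2.54/16384 V = 155.03 µV.
V_rms = LSB/√12 = 44.8 µV.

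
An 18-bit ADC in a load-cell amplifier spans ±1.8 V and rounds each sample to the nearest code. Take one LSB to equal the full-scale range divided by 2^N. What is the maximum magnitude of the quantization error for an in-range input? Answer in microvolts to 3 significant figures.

Range = 1.8 − (-1.8) = 3.6 V.
Step size = 3.6/262144 V = 13.733 µV.
A rounding quantizer has |error| ≤ LSB/2 = 6.87 µV.

6.87 µV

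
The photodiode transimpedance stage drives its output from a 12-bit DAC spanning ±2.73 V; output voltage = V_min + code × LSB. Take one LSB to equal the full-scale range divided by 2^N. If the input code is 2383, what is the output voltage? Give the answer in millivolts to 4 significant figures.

The full-scale span is 2.73 − (-2.73) = 5.46 V. LSB = 5.46 V / 2^12.
Output = V_min + (2383/4096) × range = -2.73 + 0.581787 × 5.46 V
      = -2.73 + 3.17656 = 0.446558 V.

446.6 mV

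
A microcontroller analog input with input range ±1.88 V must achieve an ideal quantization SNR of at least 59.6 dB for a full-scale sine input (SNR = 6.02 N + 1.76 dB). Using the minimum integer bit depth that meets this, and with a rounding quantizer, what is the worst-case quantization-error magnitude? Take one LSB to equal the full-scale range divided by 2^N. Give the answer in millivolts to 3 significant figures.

1.84 mV

Full-scale range = 1.88 V − (-1.88 V) = 3.76 V.
Solving 6.02 N ≥ 59.6 − 1.76: N ≥ 9.608. Round up → N = 10.
LSB = 3.76 V ÷ 2^10 = 3.76/1024 V = 3.6719 mV.
|e|_max = LSB/2 = 1.84 mV.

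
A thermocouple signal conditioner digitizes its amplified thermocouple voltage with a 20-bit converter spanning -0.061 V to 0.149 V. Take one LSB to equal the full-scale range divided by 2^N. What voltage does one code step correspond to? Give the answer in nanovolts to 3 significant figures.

The full-scale span is 0.149 − (-0.061) = 0.21 V.
There are 2^20 = 1048576 steps.
Step size = 0.21/1048576 V = 200 nV.

200 nV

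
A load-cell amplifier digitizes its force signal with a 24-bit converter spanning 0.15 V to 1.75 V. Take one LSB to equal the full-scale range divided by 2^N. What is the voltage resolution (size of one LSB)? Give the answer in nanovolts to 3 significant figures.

95.4 nV

Range = 1.75 − (0.15) = 1.6 V.
There are 2^24 = 16777216 steps.
One LSB is 1.6 V / 16777216 = 95.4 nV.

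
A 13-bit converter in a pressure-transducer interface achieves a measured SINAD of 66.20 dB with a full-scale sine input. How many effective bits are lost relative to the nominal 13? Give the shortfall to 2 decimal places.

2.30 bits

ENOB = (SINAD − 1.76)/6.02 = (66.20 − 1.76)/6.02 = 10.7043 bits.
Lost resolution: 13 − 10.7043 = 2.2957 bits.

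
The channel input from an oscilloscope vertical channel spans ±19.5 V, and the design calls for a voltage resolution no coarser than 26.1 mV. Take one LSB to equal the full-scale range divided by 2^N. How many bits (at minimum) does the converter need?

Range = 19.5 − (-19.5) = 39 V.
Levels needed ≥ 39/26.1 mV = 1494. 2^11 = 2048 suffices, so N_min = 11.

11 bits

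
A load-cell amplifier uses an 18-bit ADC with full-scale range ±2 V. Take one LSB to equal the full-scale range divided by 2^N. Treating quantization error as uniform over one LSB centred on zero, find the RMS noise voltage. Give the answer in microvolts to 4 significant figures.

4.405 µV

The full-scale span is 2 − (-2) = 4 V.
LSB = 4 V ÷ 2^18 = 4/262144 V = 15.2588 µV.
For a uniform distribution on [−LSB/2, +LSB/2], V_rms = LSB/√12 = 15.2588 µV/3.4641 = 4.405 µV.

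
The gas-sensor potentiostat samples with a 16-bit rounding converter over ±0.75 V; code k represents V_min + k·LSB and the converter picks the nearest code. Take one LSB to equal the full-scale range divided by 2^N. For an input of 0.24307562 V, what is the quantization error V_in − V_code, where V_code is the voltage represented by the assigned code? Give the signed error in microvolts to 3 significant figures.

Span: 0.75 V − (-0.75 V) = 1.5 V. LSB = 1.5 V / 2^16 ≈ 22.89 µV.
Position in LSBs: (0.24307562 − (-0.75)) × 65536/1.5 = 43388.1359; rounding gives k = 43388.
Reconstructed level: -0.75 + 43388 × 1.5/65536 V = 0.24307250977 V.
Error = V_in − V_code = 0.24307562 − (0.24307250977) = +3.11 µV.

+3.11 µV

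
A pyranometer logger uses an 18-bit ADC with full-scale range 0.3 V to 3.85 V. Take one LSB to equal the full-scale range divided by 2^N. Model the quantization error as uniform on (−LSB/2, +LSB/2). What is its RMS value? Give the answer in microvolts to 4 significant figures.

The full-scale span is 3.85 − (0.3) = 3.55 V.
LSB = 3.55 V / 2^18 = 13.5422 µV.
V_rms = LSB/√12 = 13.5422 µV / √12 = 3.909 µV.

3.909 µV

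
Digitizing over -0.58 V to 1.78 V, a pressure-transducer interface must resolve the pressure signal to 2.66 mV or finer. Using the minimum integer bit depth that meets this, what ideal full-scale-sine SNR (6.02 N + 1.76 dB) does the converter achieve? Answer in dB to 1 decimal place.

62.0 dB

Full-scale range = 1.78 V − (-0.58 V) = 2.36 V.
2.36 V / 2.66 mV = 887.2. Since 2^9 = 512 and 2^10 = 1024, N = 10.
SNR = 6.02 × 10 + 1.76 = 61.96 dB.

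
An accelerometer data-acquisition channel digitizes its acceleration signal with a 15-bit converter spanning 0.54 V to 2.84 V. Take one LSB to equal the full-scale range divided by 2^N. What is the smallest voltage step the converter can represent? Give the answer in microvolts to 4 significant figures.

Span: 2.84 V − (0.54 V) = 2.3 V.
Number of codes = 2^15 = 32768.
LSB = 2.3 V ÷ 2^15 = 2.3/32768 V = 70.19 µV.

70.19 µV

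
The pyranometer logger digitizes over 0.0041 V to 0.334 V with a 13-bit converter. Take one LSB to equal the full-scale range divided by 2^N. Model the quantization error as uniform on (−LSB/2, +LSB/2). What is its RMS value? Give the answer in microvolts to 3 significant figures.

The full-scale span is 0.334 − (0.0041) = 0.3299 V.
LSB = 0.3299 V / 2^13 = 40.271 µV.
V_rms = LSB/√12 = 40.271 µV / √12 = 11.6 µV.

11.6 µV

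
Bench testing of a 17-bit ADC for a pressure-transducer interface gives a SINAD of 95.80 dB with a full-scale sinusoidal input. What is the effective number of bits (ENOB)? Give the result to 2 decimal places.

15.62 bits

(95.80 − 1.76) / 6.02 = 94.04/6.02 = 15.6213 effective bits.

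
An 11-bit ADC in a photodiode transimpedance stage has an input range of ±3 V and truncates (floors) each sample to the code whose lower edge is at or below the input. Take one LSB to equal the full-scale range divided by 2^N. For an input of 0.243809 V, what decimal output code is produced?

Full-scale range = 3 V − (-3 V) = 6 V. LSB = 6 V / 2^11 ≈ 2.930 mV.
code = ⌊(V_in − V_min)/LSB⌋ = ⌊(V_in − V_min) × 2^11 / range⌋
     = ⌊(0.243809 − (-3)) × 2048 / 6⌋ = ⌊3.243809 × 2048/6⌋
     = ⌊1107.220⌋ = 1107.

1107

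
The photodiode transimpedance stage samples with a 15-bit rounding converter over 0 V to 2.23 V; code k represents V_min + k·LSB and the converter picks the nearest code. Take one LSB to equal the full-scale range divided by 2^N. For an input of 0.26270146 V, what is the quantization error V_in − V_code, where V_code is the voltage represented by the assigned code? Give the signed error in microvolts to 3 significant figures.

V_FS = 2.23 V. LSB = 2.23 V / 2^15 ≈ 68.05 µV.
Position in LSBs: (0.26270146 − (0)) × 32768/2.23 = 3860.1800; rounding gives k = 3860.
V_code = 0 + (3860/32768) × 2.23 = 0.26268920898 V.
e = 0.26270146 − (0.26268920898) = +12.3 µV.

+12.3 µV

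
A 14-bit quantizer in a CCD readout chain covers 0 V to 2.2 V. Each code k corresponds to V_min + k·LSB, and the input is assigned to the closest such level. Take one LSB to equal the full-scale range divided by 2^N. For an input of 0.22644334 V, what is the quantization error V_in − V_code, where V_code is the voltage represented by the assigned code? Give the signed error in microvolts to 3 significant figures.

+51.7 µV

Range is 2.2 V. LSB = 2.2 V / 2^14 ≈ 134.3 µV.
(V_in − V_min)/LSB = (0.22644334 − (0)) × 16384/2.2 = 1686.3853 → nearest code k = 1686.
V_code = 0 + (1686/16384) × 2.2 = 0.22639160156 V.
e = 0.22644334 − (0.22639160156) = +51.7 µV.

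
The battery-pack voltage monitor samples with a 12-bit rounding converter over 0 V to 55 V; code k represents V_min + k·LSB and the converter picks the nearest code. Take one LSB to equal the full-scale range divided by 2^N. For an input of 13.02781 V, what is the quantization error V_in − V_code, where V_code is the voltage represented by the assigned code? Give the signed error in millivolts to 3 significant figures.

Full-scale range = 55 V. LSB = 55 V / 2^12 ≈ 13.43 mV.
(13.02781 − (0)) / LSB = 13.02781 × 4096/55 = 970.2165. Nearest integer: k = 970.
Reconstructed level: 0 + 970 × 55/4096 V = 13.02490234 V.
V_in − V_code = 13.02781 − (13.02490234) = +2.91 mV.

+2.91 mV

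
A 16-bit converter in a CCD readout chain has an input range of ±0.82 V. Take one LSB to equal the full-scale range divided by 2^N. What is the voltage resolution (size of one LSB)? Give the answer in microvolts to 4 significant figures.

Range = 0.82 − (-0.82) = 1.64 V.
Number of codes = 2^16 = 65536.
Step size = 1.64/65536 V = 25.02 µV.

25.02 µV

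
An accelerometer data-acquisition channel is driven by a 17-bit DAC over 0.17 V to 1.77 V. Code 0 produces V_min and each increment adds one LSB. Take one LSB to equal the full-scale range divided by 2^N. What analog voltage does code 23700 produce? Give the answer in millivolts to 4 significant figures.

459.3 mV

The full-scale span is 1.77 − (0.17) = 1.6 V. LSB = 1.6 V / 2^17.
V_out = V_min + code × LSB = 0.17 V + 23700 × 1.6 V / 131072
      = 0.17 + 0.289307 = 0.459307 V.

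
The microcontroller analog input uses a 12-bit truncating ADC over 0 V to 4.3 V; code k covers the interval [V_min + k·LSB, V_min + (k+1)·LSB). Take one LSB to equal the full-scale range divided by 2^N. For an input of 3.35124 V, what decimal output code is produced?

Range is 4.3 V. LSB = 4.3 V / 2^12 ≈ 1.050 mV.
code = ⌊(V_in − V_min)/LSB⌋ = ⌊(V_in − V_min) × 2^12 / range⌋
     = ⌊(3.35124 − (0)) × 4096 / 4.3⌋ = ⌊3.35124 × 4096/4.3⌋
     = ⌊3192.251⌋ = 3192.

3192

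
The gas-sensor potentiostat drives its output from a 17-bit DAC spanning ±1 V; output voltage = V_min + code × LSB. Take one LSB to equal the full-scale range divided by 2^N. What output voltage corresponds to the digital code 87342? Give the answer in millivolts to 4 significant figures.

The full-scale span is 1 − (-1) = 2 V. LSB = 2 V / 2^17.
V_out = -1 + 87342 × (2/131072) V
      = -1 + 1.33273 = 0.332733 V.

332.7 mV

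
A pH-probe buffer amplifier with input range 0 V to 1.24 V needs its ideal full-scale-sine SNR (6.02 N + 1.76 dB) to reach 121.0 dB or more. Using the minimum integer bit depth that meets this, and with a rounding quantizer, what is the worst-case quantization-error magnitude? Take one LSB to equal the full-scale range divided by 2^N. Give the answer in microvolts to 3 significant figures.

0.591 µV

Range is 1.24 V.
6.02 N + 1.76 ≥ 121.0 gives N ≥ 19.807, so the minimum integer is 20.
LSB = 1.24 V ÷ 2^20 = 1.24/1048576 V = 1.1826 µV.
Max error for round-to-nearest is LSB/2 = 0.591 µV.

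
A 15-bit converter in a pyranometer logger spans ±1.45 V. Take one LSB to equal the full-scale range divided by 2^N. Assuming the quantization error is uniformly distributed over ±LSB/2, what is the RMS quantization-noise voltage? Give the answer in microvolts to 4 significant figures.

25.55 µV

Span: 1.45 V − (-1.45 V) = 2.9 V.
LSB = 2.9 V / 2^15 = 88.5010 µV.
For a uniform distribution on [−LSB/2, +LSB/2], V_rms = LSB/√12 = 88.5010 µV/3.4641 = 25.55 µV.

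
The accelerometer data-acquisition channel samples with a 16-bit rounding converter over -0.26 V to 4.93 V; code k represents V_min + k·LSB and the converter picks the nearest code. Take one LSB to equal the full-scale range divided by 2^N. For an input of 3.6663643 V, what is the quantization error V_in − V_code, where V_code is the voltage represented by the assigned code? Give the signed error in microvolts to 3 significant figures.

Full-scale range = 4.93 V − (-0.26 V) = 5.19 V. LSB = 5.19 V / 2^16 ≈ 79.19 µV.
(V_in − V_min)/LSB = (3.6663643 − (-0.26)) × 65536/5.19 = 49579.6167 → nearest code k = 49580.
V_code = -0.26 + (49580/65536) × 5.19 = 3.6663946533 V.
V_in − V_code = 3.6663643 − (3.6663946533) = −30.4 µV.

−30.4 µV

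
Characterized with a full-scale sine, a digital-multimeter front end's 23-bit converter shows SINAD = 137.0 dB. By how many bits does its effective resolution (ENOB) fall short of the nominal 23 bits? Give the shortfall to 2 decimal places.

ENOB = (SINAD − 1.76)/6.02 = (137.0 − 1.76)/6.02 = 22.4651 bits.
23 − 22.4651 = 0.53 bits below nominal.

0.53 bits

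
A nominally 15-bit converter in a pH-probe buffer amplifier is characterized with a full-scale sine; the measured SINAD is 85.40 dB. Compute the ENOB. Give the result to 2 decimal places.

13.89 bits

Inverting SNR = 6.02 N + 1.76: N_eff = (85.40 − 1.76)/6.02 = 13.8937.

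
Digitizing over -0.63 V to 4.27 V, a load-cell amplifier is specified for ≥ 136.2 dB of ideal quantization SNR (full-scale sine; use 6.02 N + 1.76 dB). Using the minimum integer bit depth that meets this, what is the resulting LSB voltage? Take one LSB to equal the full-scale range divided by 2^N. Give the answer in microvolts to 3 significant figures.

0.584 µV

Span: 4.27 V − (-0.63 V) = 4.9 V.
6.02 N + 1.76 ≥ 136.2 gives N ≥ 22.332, so the minimum integer is 23.
Step size = 4.9/8388608 V = 0.584 µV.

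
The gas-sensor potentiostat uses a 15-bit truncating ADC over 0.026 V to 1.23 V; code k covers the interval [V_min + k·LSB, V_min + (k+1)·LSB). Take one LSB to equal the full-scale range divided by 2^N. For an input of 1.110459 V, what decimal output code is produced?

29514

Range = 1.23 − (0.026) = 1.204 V. LSB = 1.204 V / 2^15 ≈ 36.74 µV.
(V_in − V_min) × 2^15/range = (1.110459 − (0.026)) × 32768/1.204 = 29514.578.
Floor → code = 29514.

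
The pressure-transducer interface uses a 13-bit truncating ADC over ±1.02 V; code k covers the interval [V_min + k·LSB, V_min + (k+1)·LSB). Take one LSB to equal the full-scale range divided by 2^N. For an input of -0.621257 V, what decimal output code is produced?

Range = 1.02 − (-1.02) = 2.04 V. LSB = 2.04 V / 2^13 ≈ 249.0 µV.
(V_in − V_min) × 2^13/range = (-0.621257 − (-1.02)) × 8192/2.04 = 1601.227.
Floor → code = 1601.

1601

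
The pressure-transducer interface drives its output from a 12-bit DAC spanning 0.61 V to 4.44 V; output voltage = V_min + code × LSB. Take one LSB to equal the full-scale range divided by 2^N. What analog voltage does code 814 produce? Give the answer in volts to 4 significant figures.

1.371 V

Range = 4.44 − (0.61) = 3.83 V. LSB = 3.83 V / 2^12.
V_out = V_min + code × LSB = 0.61 V + 814 × 3.83 V / 4096
      = 0.61 + 0.761138 = 1.37114 V.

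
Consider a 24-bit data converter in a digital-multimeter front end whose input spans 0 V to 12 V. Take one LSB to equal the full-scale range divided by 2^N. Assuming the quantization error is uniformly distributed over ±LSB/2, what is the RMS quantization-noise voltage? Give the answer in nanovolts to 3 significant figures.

206 nV

Span = 12 V.
One LSB is 12 V / 16777216 = 0.71526 µV.
For a uniform distribution on [−LSB/2, +LSB/2], V_rms = LSB/√12 = 0.71526 µV/3.4641 = 206 nV.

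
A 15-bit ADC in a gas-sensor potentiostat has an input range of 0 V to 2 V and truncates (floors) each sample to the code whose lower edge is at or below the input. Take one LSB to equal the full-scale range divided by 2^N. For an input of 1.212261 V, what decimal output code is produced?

19861

Full-scale range = 2 V. LSB = 2 V / 2^15 ≈ 61.04 µV.
(V_in − V_min) × 2^15/range = (1.212261 − (0)) × 32768/2 = 19861.684.
Floor → code = 19861.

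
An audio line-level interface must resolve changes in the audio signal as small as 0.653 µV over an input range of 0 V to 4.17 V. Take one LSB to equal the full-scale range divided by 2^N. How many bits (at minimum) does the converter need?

23 bits

Span = 4.17 V.
4.17 V / 0.653 µV = 6.386e6. Since 2^22 = 4194304 and 2^23 = 8388608, N = 23.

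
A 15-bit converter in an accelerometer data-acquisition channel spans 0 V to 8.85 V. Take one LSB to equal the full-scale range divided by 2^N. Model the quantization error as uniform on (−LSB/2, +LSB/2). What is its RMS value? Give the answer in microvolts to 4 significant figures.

77.97 µV

Range is 8.85 V.
Step size = 8.85/32768 V = 270.081 µV.
σ_q = LSB/√12 = 270.081 µV/3.4641 = 77.97 µV.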